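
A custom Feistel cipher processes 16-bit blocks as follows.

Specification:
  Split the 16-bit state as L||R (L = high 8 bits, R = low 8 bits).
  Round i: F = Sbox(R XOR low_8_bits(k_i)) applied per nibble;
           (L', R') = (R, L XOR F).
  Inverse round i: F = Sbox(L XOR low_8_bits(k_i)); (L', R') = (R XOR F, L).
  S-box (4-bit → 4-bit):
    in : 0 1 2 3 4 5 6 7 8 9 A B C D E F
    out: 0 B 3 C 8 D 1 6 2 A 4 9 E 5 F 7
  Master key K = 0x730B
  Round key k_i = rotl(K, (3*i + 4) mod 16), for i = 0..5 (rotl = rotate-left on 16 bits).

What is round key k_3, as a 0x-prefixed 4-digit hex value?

K = 0x730B
k_0 = rotl(K, (3*0+4) mod 16) = rotl(K, 4) = 0x30B7
k_1 = rotl(K, (3*1+4) mod 16) = rotl(K, 7) = 0x85B9
k_2 = rotl(K, (3*2+4) mod 16) = rotl(K, 10) = 0x2DCC
k_3 = rotl(K, (3*3+4) mod 16) = rotl(K, 13) = 0x6E61

0x6E61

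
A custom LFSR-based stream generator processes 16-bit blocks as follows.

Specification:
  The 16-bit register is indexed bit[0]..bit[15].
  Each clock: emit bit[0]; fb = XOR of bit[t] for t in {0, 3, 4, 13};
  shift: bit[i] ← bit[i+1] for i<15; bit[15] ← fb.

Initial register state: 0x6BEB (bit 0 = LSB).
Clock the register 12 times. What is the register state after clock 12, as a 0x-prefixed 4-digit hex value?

0xDB36

reg_0 = 0x6BEB
clock 1: out=1, reg = 0xB5F5
clock 2: out=1, reg = 0xDAFA
clock 3: out=0, reg = 0x6D7D
clock 4: out=1, reg = 0x36BE
clock 5: out=0, reg = 0x9B5F
clock 6: out=1, reg = 0xCDAF
clock 7: out=1, reg = 0x66D7
clock 8: out=1, reg = 0xB36B
clock 9: out=1, reg = 0xD9B5
clock 10: out=1, reg = 0x6CDA
clock 11: out=0, reg = 0xB66D
clock 12: out=1, reg = 0xDB36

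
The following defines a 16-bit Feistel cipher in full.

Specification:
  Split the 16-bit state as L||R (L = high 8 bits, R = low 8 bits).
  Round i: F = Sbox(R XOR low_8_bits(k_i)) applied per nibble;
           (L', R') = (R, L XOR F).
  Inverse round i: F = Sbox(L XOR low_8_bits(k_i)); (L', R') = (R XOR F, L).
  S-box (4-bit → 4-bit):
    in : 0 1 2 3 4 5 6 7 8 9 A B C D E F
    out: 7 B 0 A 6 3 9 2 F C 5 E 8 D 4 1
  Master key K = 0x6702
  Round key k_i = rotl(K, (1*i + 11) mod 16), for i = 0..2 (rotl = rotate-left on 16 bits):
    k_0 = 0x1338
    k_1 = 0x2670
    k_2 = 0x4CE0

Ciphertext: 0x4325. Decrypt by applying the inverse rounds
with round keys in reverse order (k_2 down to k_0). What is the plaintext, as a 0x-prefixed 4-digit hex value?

0x0A32

s_0 = ciphertext = 0x4325
s_1 = InvRound(s_0, k_2) = 0x7F43
s_2 = InvRound(s_1, k_1) = 0x327F
s_3 = InvRound(s_2, k_0) = 0x0A32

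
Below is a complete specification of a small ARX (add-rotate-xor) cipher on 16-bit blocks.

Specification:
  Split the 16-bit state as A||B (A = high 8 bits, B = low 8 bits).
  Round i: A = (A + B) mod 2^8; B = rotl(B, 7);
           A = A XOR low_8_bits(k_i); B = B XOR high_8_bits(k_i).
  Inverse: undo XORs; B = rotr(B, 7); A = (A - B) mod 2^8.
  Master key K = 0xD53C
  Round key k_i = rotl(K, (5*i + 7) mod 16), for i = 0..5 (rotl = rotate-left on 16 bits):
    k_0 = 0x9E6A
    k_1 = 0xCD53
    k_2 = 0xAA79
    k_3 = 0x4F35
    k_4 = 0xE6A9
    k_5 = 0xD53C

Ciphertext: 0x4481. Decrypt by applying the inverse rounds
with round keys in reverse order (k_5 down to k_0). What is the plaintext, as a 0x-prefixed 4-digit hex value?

s_0 = ciphertext = 0x4481
s_1 = InvRound(s_0, k_5) = 0xD0A8
s_2 = InvRound(s_1, k_4) = 0xDD9C
s_3 = InvRound(s_2, k_3) = 0x41A7
s_4 = InvRound(s_3, k_2) = 0x1E1A
s_5 = InvRound(s_4, k_1) = 0x9EAF
s_6 = InvRound(s_5, k_0) = 0x9262

0x9262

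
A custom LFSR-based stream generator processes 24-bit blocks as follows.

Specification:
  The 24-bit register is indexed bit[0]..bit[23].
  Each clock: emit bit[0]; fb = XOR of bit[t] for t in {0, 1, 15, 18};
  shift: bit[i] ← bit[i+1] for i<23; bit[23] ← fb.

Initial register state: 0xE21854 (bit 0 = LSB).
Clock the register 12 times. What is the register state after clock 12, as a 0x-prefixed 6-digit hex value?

0x102E21

reg_0 = 0xE21854
clock 1: out=0, reg = 0x710C2A
clock 2: out=0, reg = 0xB88615
clock 3: out=1, reg = 0x5C430A
clock 4: out=0, reg = 0x2E2185
clock 5: out=1, reg = 0x1710C2
clock 6: out=0, reg = 0x0B8861
clock 7: out=1, reg = 0x05C430
clock 8: out=0, reg = 0x02E218
clock 9: out=0, reg = 0x81710C
clock 10: out=0, reg = 0x40B886
clock 11: out=0, reg = 0x205C43
clock 12: out=1, reg = 0x102E21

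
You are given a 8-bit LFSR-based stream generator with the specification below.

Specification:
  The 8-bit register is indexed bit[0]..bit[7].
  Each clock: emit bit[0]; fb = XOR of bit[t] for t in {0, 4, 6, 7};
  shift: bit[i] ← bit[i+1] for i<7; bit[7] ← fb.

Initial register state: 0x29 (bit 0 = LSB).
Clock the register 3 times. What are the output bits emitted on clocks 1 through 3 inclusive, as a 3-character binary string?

reg_0 = 0x29
clock 1: out=1, reg = 0x94
clock 2: out=0, reg = 0x4A
clock 3: out=0, reg = 0xA5

100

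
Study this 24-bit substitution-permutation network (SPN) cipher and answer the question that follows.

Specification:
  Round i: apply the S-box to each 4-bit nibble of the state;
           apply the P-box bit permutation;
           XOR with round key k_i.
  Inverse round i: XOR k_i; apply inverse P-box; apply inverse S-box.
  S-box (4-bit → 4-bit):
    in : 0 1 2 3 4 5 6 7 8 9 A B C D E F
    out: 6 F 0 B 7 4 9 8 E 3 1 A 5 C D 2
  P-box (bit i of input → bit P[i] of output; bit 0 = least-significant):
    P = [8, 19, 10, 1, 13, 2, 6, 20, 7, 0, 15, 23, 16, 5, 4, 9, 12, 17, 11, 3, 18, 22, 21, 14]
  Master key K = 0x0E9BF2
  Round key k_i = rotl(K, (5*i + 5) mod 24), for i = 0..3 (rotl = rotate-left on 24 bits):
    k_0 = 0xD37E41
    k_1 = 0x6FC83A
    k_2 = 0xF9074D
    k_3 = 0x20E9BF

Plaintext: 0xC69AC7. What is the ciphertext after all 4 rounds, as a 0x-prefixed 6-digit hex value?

s_0 = plaintext = 0xC69AC7
s_1 = Round(s_0, k_0) = 0xF64EAB
s_2 = Round(s_1, k_1) = 0xA67880
s_3 = Round(s_2, k_2) = 0x659100
s_4 = Round(s_3, k_3) = 0xAD255A

0xAD255A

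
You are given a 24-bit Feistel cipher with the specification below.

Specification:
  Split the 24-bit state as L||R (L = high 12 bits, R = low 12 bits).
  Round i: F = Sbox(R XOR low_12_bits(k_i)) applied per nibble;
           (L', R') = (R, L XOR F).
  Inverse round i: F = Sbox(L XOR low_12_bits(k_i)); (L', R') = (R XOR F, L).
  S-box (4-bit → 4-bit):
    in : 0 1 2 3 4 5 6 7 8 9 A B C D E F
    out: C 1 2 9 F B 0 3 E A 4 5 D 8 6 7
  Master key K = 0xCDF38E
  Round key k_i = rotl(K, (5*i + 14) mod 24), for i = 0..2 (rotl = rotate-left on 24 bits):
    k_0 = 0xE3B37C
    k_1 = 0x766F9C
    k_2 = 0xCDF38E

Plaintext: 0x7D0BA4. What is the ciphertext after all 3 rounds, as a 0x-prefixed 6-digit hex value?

0xB76720

s_0 = plaintext = 0x7D0BA4
s_1 = Round(s_0, k_0) = 0xBA495E
s_2 = Round(s_1, k_1) = 0x95EB76
s_3 = Round(s_2, k_2) = 0xB76720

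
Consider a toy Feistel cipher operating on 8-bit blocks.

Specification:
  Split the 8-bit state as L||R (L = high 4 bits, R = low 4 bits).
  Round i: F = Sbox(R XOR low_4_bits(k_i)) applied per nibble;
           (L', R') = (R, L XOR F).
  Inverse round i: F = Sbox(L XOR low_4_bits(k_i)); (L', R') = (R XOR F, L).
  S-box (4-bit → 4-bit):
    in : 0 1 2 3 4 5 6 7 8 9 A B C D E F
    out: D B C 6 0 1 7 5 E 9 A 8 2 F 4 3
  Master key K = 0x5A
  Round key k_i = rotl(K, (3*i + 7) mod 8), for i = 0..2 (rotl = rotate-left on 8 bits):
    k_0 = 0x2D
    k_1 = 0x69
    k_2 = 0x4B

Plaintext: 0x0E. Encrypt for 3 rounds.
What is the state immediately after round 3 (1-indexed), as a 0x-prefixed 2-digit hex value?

s_0 = plaintext = 0x0E
s_1 = Round(s_0, k_0) = 0xE6
s_2 = Round(s_1, k_1) = 0x6D
s_3 = Round(s_2, k_2) = 0xD1

0xD1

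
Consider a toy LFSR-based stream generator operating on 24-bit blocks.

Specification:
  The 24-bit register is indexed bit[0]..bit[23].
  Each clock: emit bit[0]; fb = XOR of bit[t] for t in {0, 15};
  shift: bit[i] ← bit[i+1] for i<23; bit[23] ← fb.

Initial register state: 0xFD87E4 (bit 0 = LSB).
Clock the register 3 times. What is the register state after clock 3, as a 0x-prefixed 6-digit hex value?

0xFFB0FC

reg_0 = 0xFD87E4
clock 1: out=0, reg = 0xFEC3F2
clock 2: out=0, reg = 0xFF61F9
clock 3: out=1, reg = 0xFFB0FC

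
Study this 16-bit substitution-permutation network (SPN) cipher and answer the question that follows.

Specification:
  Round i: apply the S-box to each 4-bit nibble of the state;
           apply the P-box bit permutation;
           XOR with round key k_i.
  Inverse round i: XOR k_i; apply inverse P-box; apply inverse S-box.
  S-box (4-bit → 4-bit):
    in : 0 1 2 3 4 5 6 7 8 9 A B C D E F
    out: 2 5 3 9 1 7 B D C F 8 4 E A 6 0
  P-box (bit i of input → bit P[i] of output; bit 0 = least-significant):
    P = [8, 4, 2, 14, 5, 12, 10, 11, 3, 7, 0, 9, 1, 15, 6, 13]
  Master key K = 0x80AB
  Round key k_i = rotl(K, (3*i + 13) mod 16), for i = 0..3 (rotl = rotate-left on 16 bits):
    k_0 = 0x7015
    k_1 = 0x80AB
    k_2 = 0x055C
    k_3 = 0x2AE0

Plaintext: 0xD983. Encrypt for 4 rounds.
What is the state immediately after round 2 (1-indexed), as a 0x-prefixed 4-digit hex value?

s_0 = plaintext = 0xD983
s_1 = Round(s_0, k_0) = 0x9F9C
s_2 = Round(s_1, k_1) = 0x7CDD
s_3 = Round(s_2, k_2) = 0x7F8F
s_4 = Round(s_3, k_3) = 0x06A2

0x7CDD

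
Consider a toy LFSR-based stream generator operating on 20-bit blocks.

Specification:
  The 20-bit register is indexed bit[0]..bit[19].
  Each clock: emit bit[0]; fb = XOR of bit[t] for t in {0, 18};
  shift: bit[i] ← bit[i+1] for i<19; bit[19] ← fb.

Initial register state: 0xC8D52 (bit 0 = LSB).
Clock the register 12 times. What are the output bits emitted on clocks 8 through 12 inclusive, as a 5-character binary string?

reg_0 = 0xC8D52
clock 1: out=0, reg = 0xE46A9
clock 2: out=1, reg = 0x72354
clock 3: out=0, reg = 0xB91AA
clock 4: out=0, reg = 0x5C8D5
clock 5: out=1, reg = 0x2E46A
clock 6: out=0, reg = 0x17235
clock 7: out=1, reg = 0x8B91A
clock 8: out=0, reg = 0x45C8D
clock 9: out=1, reg = 0x22E46
clock 10: out=0, reg = 0x11723
clock 11: out=1, reg = 0x88B91
clock 12: out=1, reg = 0xC45C8

01011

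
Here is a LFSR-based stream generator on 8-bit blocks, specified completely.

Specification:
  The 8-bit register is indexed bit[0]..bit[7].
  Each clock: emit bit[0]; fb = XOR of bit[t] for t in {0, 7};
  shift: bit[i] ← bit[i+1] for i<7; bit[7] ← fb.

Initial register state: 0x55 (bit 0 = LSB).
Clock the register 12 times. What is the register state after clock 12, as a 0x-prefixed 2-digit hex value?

0x13

reg_0 = 0x55
clock 1: out=1, reg = 0xAA
clock 2: out=0, reg = 0xD5
clock 3: out=1, reg = 0x6A
clock 4: out=0, reg = 0x35
clock 5: out=1, reg = 0x9A
clock 6: out=0, reg = 0xCD
clock 7: out=1, reg = 0x66
clock 8: out=0, reg = 0x33
clock 9: out=1, reg = 0x99
clock 10: out=1, reg = 0x4C
clock 11: out=0, reg = 0x26
clock 12: out=0, reg = 0x13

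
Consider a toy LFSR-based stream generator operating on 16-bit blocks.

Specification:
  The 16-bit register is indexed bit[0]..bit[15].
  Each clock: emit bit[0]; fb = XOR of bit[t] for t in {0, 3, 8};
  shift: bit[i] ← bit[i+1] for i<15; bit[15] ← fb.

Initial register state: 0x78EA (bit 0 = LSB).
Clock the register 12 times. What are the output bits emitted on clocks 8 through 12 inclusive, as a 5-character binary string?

reg_0 = 0x78EA
clock 1: out=0, reg = 0xBC75
clock 2: out=1, reg = 0xDE3A
clock 3: out=0, reg = 0xEF1D
clock 4: out=1, reg = 0xF78E
clock 5: out=0, reg = 0x7BC7
clock 6: out=1, reg = 0x3DE3
clock 7: out=1, reg = 0x1EF1
clock 8: out=1, reg = 0x8F78
clock 9: out=0, reg = 0x47BC
clock 10: out=0, reg = 0x23DE
clock 11: out=0, reg = 0x11EF
clock 12: out=1, reg = 0x88F7

10001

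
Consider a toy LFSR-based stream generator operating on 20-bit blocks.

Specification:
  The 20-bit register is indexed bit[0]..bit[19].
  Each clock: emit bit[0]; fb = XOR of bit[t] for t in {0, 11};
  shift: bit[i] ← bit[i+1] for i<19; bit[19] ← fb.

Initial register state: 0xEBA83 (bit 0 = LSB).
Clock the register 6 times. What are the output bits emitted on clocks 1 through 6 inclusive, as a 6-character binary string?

110000

reg_0 = 0xEBA83
clock 1: out=1, reg = 0x75D41
clock 2: out=1, reg = 0x3AEA0
clock 3: out=0, reg = 0x9D750
clock 4: out=0, reg = 0x4EBA8
clock 5: out=0, reg = 0xA75D4
clock 6: out=0, reg = 0x53AEA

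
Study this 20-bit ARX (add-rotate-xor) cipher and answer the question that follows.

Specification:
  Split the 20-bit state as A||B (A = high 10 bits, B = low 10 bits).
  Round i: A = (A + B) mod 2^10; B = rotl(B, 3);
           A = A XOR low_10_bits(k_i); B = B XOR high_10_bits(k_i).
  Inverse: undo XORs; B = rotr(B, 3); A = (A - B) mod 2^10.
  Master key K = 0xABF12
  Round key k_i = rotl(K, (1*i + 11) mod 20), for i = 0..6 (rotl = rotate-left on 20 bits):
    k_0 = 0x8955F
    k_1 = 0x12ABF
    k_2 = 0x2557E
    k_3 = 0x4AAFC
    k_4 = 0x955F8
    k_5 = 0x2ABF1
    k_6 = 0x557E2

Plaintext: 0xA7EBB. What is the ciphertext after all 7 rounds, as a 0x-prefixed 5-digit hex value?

s_0 = plaintext = 0xA7EBB
s_1 = Round(s_0, k_0) = 0x017F8
s_2 = Round(s_1, k_1) = 0x50B8D
s_3 = Round(s_2, k_2) = 0x6C4FA
s_4 = Round(s_3, k_3) = 0x15EFB
s_5 = Round(s_4, k_4) = 0xAA988
s_6 = Round(s_5, k_5) = 0xF0CE9
s_7 = Round(s_6, k_6) = 0xD3A1C

0xD3A1C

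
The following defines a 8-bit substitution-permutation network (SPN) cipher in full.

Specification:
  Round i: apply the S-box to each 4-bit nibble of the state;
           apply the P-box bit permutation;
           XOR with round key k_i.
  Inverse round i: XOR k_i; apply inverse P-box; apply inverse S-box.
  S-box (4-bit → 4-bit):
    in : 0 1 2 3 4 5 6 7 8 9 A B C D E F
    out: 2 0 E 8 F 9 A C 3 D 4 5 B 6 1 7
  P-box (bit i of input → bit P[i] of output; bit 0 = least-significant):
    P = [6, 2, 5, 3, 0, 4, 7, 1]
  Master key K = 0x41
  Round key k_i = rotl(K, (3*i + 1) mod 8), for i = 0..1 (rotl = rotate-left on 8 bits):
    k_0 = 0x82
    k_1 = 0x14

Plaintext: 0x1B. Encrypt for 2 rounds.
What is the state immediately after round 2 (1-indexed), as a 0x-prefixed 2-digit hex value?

0x39

s_0 = plaintext = 0x1B
s_1 = Round(s_0, k_0) = 0xE2
s_2 = Round(s_1, k_1) = 0x39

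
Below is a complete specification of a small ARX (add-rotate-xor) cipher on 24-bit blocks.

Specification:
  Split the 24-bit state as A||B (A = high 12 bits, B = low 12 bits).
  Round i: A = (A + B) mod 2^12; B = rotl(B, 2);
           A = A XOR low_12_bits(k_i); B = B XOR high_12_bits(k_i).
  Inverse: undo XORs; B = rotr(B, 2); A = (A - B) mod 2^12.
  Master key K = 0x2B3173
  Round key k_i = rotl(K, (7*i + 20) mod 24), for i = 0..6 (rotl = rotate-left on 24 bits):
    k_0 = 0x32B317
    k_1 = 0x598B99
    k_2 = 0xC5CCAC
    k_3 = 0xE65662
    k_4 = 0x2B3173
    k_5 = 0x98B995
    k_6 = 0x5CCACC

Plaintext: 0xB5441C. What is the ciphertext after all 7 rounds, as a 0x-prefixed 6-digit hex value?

0x9B8F50

s_0 = plaintext = 0xB5441C
s_1 = Round(s_0, k_0) = 0xC6735A
s_2 = Round(s_1, k_1) = 0x4588F0
s_3 = Round(s_2, k_2) = 0x1E4F9E
s_4 = Round(s_3, k_3) = 0x7E001E
s_5 = Round(s_4, k_4) = 0x68D2CB
s_6 = Round(s_5, k_5) = 0x0CD2A7
s_7 = Round(s_6, k_6) = 0x9B8F50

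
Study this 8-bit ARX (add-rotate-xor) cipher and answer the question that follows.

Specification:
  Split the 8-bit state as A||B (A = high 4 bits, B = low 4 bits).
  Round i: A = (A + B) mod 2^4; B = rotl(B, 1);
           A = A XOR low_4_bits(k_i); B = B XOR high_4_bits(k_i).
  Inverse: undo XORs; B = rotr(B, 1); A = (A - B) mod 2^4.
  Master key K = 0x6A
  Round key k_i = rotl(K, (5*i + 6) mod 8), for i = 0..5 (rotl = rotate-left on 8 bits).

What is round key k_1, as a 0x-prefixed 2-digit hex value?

K = 0x6A
k_0 = rotl(K, (5*0+6) mod 8) = rotl(K, 6) = 0x9A
k_1 = rotl(K, (5*1+6) mod 8) = rotl(K, 3) = 0x53

0x53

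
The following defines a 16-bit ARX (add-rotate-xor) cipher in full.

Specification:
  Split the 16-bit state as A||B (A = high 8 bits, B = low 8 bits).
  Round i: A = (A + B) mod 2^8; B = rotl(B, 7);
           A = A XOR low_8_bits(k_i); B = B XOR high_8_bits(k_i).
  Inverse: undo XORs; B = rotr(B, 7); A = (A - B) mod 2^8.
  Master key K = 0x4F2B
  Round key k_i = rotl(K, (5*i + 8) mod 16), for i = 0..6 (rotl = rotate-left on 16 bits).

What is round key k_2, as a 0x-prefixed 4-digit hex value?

0x3CAD

K = 0x4F2B
k_0 = rotl(K, (5*0+8) mod 16) = rotl(K, 8) = 0x2B4F
k_1 = rotl(K, (5*1+8) mod 16) = rotl(K, 13) = 0x69E5
k_2 = rotl(K, (5*2+8) mod 16) = rotl(K, 2) = 0x3CAD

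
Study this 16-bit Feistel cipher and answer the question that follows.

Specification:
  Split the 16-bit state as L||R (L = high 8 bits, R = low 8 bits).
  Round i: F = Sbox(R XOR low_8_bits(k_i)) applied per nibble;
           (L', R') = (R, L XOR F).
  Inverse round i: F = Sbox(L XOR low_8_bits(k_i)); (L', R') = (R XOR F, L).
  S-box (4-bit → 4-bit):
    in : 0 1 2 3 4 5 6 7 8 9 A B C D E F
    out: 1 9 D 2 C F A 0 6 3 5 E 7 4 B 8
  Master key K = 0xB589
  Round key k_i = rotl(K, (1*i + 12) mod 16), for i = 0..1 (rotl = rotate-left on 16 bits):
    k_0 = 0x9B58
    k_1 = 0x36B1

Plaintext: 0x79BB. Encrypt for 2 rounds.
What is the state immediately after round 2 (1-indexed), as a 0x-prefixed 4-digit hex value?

0xCBBE

s_0 = plaintext = 0x79BB
s_1 = Round(s_0, k_0) = 0xBBCB
s_2 = Round(s_1, k_1) = 0xCBBE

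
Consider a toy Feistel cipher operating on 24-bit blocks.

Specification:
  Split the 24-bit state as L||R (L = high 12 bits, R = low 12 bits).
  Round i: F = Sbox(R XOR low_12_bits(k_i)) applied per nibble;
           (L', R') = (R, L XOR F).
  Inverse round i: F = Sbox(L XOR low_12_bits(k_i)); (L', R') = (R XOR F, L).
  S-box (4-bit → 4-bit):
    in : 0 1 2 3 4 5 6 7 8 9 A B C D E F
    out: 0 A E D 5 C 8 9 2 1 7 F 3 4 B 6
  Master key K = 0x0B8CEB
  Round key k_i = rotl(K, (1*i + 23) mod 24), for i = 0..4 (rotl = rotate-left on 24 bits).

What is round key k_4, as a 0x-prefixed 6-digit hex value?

K = 0x0B8CEB
k_0 = rotl(K, (1*0+23) mod 24) = rotl(K, 23) = 0x85C675
k_1 = rotl(K, (1*1+23) mod 24) = rotl(K, 0) = 0x0B8CEB
k_2 = rotl(K, (1*2+23) mod 24) = rotl(K, 1) = 0x1719D6
k_3 = rotl(K, (1*3+23) mod 24) = rotl(K, 2) = 0x2E33AC
k_4 = rotl(K, (1*4+23) mod 24) = rotl(K, 3) = 0x5C6758

0x5C6758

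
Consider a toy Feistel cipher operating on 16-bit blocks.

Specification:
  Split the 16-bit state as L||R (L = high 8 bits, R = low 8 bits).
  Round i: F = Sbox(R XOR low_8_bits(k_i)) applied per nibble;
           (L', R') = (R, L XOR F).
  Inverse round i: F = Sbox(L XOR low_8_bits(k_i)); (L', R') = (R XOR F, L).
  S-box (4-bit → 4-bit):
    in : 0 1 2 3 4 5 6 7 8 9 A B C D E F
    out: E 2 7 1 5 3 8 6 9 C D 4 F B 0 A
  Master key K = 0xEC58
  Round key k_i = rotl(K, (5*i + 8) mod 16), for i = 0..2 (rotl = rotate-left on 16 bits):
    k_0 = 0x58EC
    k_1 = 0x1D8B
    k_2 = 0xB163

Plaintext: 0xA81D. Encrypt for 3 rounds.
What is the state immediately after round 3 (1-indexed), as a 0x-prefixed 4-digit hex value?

0x8F05

s_0 = plaintext = 0xA81D
s_1 = Round(s_0, k_0) = 0x1D0A
s_2 = Round(s_1, k_1) = 0x0A8F
s_3 = Round(s_2, k_2) = 0x8F05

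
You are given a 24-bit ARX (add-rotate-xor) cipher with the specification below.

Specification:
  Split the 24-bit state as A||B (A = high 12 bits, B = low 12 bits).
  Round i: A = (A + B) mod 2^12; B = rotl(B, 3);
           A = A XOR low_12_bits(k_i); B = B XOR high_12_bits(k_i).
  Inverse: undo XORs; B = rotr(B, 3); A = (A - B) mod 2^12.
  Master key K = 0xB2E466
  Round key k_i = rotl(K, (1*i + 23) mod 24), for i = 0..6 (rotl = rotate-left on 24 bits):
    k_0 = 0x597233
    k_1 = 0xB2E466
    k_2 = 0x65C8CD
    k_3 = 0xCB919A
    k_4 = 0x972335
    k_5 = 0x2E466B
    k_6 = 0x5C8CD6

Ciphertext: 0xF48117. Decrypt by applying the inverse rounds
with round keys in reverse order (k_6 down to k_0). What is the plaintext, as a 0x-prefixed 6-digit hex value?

s_0 = ciphertext = 0xF48117
s_1 = InvRound(s_0, k_6) = 0x503E9B
s_2 = InvRound(s_1, k_5) = 0x3D9F8F
s_3 = InvRound(s_2, k_4) = 0x60DADF
s_4 = InvRound(s_3, k_3) = 0xACBCCC
s_5 = InvRound(s_4, k_2) = 0x0B4152
s_6 = InvRound(s_5, k_1) = 0xB8394F
s_7 = InvRound(s_6, k_0) = 0x81519B

0x81519B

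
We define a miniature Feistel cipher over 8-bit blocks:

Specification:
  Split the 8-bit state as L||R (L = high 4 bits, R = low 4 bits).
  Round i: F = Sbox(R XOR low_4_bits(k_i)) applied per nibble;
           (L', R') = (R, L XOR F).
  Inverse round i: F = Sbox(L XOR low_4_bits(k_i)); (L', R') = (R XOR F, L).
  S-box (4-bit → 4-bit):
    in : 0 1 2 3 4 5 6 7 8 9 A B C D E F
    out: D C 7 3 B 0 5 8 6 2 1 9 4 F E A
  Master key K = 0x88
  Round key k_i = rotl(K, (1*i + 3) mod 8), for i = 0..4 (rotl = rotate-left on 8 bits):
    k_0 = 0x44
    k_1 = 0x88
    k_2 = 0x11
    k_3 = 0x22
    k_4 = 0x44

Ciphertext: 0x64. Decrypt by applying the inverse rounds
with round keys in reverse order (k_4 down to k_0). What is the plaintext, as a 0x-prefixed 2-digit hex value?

s_0 = ciphertext = 0x64
s_1 = InvRound(s_0, k_4) = 0x36
s_2 = InvRound(s_1, k_3) = 0xA3
s_3 = InvRound(s_2, k_2) = 0xAA
s_4 = InvRound(s_3, k_1) = 0xDA
s_5 = InvRound(s_4, k_0) = 0x8D

0x8D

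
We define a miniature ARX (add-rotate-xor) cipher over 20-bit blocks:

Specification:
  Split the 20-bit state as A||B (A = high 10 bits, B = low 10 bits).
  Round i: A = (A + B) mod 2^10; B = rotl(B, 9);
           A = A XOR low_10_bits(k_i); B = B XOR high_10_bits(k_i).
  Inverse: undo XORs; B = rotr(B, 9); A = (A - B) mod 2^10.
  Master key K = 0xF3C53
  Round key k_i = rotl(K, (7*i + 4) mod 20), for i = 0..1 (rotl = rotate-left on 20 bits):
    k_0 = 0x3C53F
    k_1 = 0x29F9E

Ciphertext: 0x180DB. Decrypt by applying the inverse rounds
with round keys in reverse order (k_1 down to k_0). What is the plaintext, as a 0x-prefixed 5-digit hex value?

s_0 = ciphertext = 0x180DB
s_1 = InvRound(s_0, k_1) = 0xC18F8
s_2 = InvRound(s_1, k_0) = 0x89C12

0x89C12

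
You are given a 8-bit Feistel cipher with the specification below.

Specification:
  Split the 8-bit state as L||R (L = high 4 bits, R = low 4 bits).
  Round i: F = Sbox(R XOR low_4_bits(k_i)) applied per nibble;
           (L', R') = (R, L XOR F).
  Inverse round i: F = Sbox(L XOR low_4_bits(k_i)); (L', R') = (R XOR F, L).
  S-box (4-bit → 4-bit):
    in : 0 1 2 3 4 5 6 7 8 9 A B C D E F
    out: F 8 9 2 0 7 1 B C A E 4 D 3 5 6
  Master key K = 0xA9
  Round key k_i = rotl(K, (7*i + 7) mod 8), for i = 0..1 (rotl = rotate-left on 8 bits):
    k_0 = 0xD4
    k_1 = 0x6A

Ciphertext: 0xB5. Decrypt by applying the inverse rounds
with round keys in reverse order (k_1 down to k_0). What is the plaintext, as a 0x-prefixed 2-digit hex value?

s_0 = ciphertext = 0xB5
s_1 = InvRound(s_0, k_1) = 0xDB
s_2 = InvRound(s_1, k_0) = 0x1D

0x1D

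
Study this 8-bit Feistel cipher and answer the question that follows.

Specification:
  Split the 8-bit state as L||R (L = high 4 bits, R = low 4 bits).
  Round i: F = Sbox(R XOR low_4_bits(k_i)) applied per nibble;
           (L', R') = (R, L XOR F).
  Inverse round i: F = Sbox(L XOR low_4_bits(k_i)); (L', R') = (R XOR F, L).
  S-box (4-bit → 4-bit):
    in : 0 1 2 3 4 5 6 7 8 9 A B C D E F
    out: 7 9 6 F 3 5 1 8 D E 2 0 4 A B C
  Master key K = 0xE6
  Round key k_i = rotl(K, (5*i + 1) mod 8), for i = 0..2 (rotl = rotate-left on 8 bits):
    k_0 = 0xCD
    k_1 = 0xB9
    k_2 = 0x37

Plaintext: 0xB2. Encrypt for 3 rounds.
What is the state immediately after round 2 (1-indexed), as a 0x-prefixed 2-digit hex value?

0x79

s_0 = plaintext = 0xB2
s_1 = Round(s_0, k_0) = 0x27
s_2 = Round(s_1, k_1) = 0x79
s_3 = Round(s_2, k_2) = 0x9C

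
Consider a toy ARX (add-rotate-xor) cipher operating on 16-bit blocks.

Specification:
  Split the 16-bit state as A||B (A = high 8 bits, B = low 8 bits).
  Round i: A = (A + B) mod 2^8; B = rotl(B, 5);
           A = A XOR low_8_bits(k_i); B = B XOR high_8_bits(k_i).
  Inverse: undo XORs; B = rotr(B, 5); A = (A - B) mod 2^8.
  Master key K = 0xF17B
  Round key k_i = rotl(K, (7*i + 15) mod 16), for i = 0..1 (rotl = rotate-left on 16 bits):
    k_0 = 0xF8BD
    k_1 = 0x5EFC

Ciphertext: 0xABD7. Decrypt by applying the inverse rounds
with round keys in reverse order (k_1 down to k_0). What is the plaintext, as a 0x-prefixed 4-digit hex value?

0x11A5

s_0 = ciphertext = 0xABD7
s_1 = InvRound(s_0, k_1) = 0x0B4C
s_2 = InvRound(s_1, k_0) = 0x11A5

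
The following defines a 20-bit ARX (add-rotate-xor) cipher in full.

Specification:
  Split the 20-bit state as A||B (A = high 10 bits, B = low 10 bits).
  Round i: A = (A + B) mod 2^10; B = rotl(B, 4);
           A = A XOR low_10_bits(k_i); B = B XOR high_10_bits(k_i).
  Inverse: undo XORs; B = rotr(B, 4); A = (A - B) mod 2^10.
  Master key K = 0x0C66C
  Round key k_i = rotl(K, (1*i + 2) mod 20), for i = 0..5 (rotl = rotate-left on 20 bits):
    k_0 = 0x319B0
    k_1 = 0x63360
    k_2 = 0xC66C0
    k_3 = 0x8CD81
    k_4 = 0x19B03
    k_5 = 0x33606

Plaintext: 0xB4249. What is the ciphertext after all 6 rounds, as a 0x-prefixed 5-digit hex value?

s_0 = plaintext = 0xB4249
s_1 = Round(s_0, k_0) = 0x2A45F
s_2 = Round(s_1, k_1) = 0x9A07D
s_3 = Round(s_2, k_2) = 0x094C8
s_4 = Round(s_3, k_3) = 0x5B2B0
s_5 = Round(s_4, k_4) = 0xC7F6C
s_6 = Round(s_5, k_5) = 0x23600

0x23600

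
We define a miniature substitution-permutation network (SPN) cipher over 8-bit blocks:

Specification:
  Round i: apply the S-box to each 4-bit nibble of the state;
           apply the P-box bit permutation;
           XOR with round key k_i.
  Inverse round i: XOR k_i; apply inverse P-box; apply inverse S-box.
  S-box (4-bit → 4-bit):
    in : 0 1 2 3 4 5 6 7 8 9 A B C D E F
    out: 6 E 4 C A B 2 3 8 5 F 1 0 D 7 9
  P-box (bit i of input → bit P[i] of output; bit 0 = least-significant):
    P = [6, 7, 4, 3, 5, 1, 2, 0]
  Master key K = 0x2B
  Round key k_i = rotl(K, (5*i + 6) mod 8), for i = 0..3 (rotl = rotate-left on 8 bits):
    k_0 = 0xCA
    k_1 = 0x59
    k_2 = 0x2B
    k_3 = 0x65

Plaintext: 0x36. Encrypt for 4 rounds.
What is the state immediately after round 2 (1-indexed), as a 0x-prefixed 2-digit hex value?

0x12

s_0 = plaintext = 0x36
s_1 = Round(s_0, k_0) = 0x4F
s_2 = Round(s_1, k_1) = 0x12
s_3 = Round(s_2, k_2) = 0x3C
s_4 = Round(s_3, k_3) = 0x60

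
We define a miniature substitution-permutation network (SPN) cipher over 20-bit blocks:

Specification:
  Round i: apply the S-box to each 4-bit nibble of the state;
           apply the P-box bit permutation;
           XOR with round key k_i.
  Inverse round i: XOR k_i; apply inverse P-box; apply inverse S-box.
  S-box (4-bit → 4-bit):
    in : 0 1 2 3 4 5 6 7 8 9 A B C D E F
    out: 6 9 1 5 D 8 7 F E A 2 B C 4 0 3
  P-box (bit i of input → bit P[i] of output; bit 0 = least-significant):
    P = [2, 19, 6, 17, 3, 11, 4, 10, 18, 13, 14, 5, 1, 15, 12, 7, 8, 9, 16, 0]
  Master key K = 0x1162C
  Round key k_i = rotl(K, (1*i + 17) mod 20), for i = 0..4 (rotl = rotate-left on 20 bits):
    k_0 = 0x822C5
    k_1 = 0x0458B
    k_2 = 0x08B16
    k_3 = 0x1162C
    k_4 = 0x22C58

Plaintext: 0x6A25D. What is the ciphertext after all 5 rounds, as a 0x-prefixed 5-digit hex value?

0x9843E

s_0 = plaintext = 0x6A25D
s_1 = Round(s_0, k_0) = 0xDA585
s_2 = Round(s_1, k_1) = 0x3C9BB
s_3 = Round(s_2, k_2) = 0xBB6BA
s_4 = Round(s_3, k_3) = 0xDF9A7
s_5 = Round(s_4, k_4) = 0x9843E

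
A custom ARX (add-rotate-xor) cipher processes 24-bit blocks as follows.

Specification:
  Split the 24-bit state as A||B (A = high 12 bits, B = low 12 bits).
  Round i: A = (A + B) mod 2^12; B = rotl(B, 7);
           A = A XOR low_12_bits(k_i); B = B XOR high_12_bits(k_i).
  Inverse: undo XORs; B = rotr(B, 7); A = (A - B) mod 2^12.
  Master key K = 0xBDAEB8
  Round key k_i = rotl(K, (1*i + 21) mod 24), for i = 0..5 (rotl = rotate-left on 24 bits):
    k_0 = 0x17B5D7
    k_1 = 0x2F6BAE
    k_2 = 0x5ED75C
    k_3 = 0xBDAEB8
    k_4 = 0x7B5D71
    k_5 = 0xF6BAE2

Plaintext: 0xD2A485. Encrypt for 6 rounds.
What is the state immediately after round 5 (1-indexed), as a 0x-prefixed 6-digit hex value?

0xF20CF3

s_0 = plaintext = 0xD2A485
s_1 = Round(s_0, k_0) = 0x4783DF
s_2 = Round(s_1, k_1) = 0x3F9D68
s_3 = Round(s_2, k_2) = 0x63D186
s_4 = Round(s_3, k_3) = 0x97B8D6
s_5 = Round(s_4, k_4) = 0xF20CF3
s_6 = Round(s_5, k_5) = 0x6F168C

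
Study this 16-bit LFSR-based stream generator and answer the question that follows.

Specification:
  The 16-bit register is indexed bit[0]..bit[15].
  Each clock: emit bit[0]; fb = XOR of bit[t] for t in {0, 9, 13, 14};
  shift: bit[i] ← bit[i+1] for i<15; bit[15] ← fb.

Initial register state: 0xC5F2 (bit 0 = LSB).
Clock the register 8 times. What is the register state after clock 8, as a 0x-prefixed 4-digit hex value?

reg_0 = 0xC5F2
clock 1: out=0, reg = 0xE2F9
clock 2: out=1, reg = 0x717C
clock 3: out=0, reg = 0x38BE
clock 4: out=0, reg = 0x9C5F
clock 5: out=1, reg = 0xCE2F
clock 6: out=1, reg = 0xE717
clock 7: out=1, reg = 0x738B
clock 8: out=1, reg = 0x39C5

0x39C5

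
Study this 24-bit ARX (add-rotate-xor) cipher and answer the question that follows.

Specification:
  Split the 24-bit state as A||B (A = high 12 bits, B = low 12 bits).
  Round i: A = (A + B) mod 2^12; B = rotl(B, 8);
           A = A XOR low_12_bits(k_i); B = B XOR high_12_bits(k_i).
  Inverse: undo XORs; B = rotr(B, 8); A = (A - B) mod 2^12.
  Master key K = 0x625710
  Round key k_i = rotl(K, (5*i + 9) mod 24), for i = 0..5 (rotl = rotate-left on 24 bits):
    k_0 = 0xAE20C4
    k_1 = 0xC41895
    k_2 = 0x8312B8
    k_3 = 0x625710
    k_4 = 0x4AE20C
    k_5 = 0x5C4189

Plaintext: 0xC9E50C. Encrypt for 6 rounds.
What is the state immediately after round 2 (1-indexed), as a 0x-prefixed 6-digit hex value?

s_0 = plaintext = 0xC9E50C
s_1 = Round(s_0, k_0) = 0x16E6B2
s_2 = Round(s_1, k_1) = 0x0B5E2A
s_3 = Round(s_2, k_2) = 0xC672D3
s_4 = Round(s_3, k_3) = 0x82A508
s_5 = Round(s_4, k_4) = 0xF3ECFE
s_6 = Round(s_5, k_5) = 0xDB5B0B

0x0B5E2A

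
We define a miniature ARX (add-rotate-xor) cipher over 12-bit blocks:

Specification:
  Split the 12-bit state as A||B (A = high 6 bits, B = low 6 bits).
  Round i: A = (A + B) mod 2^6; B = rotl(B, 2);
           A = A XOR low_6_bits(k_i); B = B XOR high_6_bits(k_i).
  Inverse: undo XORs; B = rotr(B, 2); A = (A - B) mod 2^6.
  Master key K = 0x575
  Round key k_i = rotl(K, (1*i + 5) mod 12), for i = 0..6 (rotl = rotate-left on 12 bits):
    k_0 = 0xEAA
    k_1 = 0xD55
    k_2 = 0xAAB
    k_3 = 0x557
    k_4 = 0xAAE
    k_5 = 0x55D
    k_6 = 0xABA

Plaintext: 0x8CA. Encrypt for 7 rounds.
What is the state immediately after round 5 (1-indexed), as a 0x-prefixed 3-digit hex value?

s_0 = plaintext = 0x8CA
s_1 = Round(s_0, k_0) = 0x1D2
s_2 = Round(s_1, k_1) = 0x33C
s_3 = Round(s_2, k_2) = 0x8D9
s_4 = Round(s_3, k_3) = 0xAF0
s_5 = Round(s_4, k_4) = 0xD69
s_6 = Round(s_5, k_5) = 0x0F3
s_7 = Round(s_6, k_6) = 0x325

0xD69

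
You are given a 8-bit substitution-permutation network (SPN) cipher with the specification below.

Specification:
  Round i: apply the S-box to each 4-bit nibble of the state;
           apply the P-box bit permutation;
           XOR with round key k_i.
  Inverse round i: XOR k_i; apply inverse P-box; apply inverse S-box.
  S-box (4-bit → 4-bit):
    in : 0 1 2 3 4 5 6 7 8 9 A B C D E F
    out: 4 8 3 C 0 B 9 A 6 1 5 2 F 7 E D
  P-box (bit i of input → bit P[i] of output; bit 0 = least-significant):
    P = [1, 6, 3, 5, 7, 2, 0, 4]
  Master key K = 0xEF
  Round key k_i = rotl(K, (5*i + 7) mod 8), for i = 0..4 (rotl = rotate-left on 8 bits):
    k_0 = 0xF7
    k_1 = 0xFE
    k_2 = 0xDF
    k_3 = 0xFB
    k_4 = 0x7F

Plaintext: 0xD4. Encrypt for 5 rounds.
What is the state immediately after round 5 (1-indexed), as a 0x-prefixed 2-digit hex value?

0xE8

s_0 = plaintext = 0xD4
s_1 = Round(s_0, k_0) = 0x72
s_2 = Round(s_1, k_1) = 0xA8
s_3 = Round(s_2, k_2) = 0x16
s_4 = Round(s_3, k_3) = 0xC9
s_5 = Round(s_4, k_4) = 0xE8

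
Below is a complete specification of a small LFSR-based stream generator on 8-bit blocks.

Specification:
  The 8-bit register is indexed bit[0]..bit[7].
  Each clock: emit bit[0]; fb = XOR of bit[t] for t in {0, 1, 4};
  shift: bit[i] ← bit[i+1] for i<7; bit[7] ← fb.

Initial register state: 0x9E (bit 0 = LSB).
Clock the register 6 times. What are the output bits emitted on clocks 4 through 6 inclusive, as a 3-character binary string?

110

reg_0 = 0x9E
clock 1: out=0, reg = 0x4F
clock 2: out=1, reg = 0x27
clock 3: out=1, reg = 0x13
clock 4: out=1, reg = 0x89
clock 5: out=1, reg = 0xC4
clock 6: out=0, reg = 0x62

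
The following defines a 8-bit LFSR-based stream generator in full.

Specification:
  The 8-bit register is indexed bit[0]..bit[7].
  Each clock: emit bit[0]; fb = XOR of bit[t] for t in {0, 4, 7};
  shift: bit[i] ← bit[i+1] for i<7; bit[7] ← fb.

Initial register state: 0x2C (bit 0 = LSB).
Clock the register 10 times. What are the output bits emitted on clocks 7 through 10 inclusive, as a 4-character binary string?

0001

reg_0 = 0x2C
clock 1: out=0, reg = 0x16
clock 2: out=0, reg = 0x8B
clock 3: out=1, reg = 0x45
clock 4: out=1, reg = 0xA2
clock 5: out=0, reg = 0xD1
clock 6: out=1, reg = 0xE8
clock 7: out=0, reg = 0xF4
clock 8: out=0, reg = 0x7A
clock 9: out=0, reg = 0xBD
clock 10: out=1, reg = 0xDE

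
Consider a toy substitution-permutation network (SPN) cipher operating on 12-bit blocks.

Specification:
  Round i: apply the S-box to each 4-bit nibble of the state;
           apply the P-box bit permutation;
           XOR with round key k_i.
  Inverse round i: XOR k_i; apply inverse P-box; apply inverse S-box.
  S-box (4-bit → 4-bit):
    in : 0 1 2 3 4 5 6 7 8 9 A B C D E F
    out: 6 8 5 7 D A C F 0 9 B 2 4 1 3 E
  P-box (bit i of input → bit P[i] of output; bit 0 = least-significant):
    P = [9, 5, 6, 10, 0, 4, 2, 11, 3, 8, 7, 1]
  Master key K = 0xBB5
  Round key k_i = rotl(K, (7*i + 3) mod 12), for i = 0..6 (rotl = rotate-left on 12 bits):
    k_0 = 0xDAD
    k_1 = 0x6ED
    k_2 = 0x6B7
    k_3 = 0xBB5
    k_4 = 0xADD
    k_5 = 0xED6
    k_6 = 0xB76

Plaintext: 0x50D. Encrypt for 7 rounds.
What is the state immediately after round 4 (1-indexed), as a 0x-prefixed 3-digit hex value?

0x27D

s_0 = plaintext = 0x50D
s_1 = Round(s_0, k_0) = 0xEBB
s_2 = Round(s_1, k_1) = 0x7D5
s_3 = Round(s_2, k_2) = 0x31C
s_4 = Round(s_3, k_3) = 0x27D
s_5 = Round(s_4, k_4) = 0x040
s_6 = Round(s_5, k_5) = 0x733
s_7 = Round(s_6, k_6) = 0x889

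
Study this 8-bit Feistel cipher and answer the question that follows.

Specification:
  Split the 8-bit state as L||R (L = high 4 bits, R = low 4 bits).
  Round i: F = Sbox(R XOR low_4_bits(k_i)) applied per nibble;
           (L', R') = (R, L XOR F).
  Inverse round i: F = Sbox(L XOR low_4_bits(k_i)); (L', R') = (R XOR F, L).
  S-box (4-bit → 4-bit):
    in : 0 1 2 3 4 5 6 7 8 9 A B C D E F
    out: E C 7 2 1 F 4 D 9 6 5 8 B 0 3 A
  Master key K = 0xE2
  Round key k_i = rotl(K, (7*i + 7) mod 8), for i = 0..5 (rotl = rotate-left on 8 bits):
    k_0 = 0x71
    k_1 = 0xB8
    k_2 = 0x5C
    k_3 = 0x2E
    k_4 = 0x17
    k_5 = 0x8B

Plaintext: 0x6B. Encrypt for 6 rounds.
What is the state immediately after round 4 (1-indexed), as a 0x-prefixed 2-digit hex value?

0x9E

s_0 = plaintext = 0x6B
s_1 = Round(s_0, k_0) = 0xB3
s_2 = Round(s_1, k_1) = 0x33
s_3 = Round(s_2, k_2) = 0x39
s_4 = Round(s_3, k_3) = 0x9E
s_5 = Round(s_4, k_4) = 0xEF
s_6 = Round(s_5, k_5) = 0xFF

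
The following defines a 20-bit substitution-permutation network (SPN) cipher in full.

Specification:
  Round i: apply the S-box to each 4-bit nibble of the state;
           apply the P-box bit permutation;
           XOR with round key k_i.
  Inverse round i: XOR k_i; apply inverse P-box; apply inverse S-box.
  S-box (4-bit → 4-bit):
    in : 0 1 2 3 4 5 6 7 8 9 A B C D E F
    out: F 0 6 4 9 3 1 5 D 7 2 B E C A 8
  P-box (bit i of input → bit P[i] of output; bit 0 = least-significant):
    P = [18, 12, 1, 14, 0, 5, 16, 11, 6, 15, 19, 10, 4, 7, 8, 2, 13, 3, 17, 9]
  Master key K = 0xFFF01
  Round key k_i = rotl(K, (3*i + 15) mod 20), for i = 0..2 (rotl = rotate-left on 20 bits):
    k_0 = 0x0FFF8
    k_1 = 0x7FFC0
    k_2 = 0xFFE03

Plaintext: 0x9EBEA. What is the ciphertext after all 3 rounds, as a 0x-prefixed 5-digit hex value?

s_0 = plaintext = 0x9EBEA
s_1 = Round(s_0, k_0) = 0x24314
s_2 = Round(s_1, k_1) = 0x9BFDC
s_3 = Round(s_2, k_2) = 0xC829D

0xC829D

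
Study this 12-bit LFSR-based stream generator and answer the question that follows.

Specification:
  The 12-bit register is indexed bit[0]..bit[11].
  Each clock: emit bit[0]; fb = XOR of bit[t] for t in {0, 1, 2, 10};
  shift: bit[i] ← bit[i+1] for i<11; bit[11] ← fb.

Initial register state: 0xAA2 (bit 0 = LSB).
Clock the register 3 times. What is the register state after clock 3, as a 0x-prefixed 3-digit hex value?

0xB54

reg_0 = 0xAA2
clock 1: out=0, reg = 0xD51
clock 2: out=1, reg = 0x6A8
clock 3: out=0, reg = 0xB54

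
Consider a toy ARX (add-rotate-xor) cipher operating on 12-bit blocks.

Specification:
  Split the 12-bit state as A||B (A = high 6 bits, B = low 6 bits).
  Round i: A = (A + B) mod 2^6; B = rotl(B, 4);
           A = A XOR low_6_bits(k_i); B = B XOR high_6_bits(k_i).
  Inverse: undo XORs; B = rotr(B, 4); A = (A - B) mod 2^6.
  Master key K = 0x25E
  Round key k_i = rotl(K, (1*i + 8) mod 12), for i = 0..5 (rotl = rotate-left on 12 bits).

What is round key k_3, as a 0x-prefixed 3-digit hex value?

0x12F

K = 0x25E
k_0 = rotl(K, (1*0+8) mod 12) = rotl(K, 8) = 0xE25
k_1 = rotl(K, (1*1+8) mod 12) = rotl(K, 9) = 0xC4B
k_2 = rotl(K, (1*2+8) mod 12) = rotl(K, 10) = 0x897
k_3 = rotl(K, (1*3+8) mod 12) = rotl(K, 11) = 0x12F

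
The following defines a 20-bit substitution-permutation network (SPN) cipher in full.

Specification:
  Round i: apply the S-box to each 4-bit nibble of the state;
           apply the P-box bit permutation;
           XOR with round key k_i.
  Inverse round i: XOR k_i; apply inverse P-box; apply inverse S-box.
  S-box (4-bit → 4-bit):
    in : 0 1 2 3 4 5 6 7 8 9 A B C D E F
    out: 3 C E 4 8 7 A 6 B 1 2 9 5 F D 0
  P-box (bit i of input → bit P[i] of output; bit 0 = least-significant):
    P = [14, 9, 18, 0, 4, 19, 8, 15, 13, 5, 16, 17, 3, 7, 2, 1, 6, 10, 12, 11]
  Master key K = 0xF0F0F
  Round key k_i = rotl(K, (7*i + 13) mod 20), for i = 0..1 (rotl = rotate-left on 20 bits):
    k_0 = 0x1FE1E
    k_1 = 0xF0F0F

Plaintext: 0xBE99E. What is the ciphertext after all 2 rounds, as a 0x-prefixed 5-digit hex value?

s_0 = plaintext = 0xBE99E
s_1 = Round(s_0, k_0) = 0x59641
s_2 = Round(s_1, k_1) = 0x99B66

0x99B66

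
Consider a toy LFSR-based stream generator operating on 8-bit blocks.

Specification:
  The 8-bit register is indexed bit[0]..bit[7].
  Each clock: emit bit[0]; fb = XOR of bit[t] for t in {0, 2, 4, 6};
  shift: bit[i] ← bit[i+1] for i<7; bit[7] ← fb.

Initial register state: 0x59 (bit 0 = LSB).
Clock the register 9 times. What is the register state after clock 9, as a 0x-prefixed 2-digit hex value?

reg_0 = 0x59
clock 1: out=1, reg = 0xAC
clock 2: out=0, reg = 0xD6
clock 3: out=0, reg = 0xEB
clock 4: out=1, reg = 0x75
clock 5: out=1, reg = 0x3A
clock 6: out=0, reg = 0x9D
clock 7: out=1, reg = 0xCE
clock 8: out=0, reg = 0x67
clock 9: out=1, reg = 0xB3

0xB3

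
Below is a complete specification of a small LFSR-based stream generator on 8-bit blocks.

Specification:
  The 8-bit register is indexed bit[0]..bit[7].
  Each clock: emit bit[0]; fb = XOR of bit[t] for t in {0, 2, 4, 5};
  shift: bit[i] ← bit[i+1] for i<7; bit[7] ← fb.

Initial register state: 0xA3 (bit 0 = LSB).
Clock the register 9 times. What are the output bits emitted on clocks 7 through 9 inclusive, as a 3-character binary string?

010

reg_0 = 0xA3
clock 1: out=1, reg = 0x51
clock 2: out=1, reg = 0x28
clock 3: out=0, reg = 0x94
clock 4: out=0, reg = 0x4A
clock 5: out=0, reg = 0x25
clock 6: out=1, reg = 0x92
clock 7: out=0, reg = 0xC9
clock 8: out=1, reg = 0xE4
clock 9: out=0, reg = 0x72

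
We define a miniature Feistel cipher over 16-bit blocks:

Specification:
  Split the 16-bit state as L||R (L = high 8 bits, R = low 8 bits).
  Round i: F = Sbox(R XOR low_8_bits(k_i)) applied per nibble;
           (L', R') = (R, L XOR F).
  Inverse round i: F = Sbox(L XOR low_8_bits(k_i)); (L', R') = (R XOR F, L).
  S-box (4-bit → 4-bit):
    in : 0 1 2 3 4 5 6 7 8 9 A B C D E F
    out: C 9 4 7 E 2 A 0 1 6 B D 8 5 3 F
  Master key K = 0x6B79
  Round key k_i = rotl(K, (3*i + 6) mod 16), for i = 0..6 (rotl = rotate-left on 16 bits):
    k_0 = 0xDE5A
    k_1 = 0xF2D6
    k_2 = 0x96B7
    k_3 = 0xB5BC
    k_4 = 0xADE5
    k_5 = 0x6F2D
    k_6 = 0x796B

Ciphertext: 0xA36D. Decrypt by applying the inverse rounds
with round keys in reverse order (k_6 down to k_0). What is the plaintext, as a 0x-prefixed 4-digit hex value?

0xCD0C

s_0 = ciphertext = 0xA36D
s_1 = InvRound(s_0, k_6) = 0xECA3
s_2 = InvRound(s_1, k_5) = 0x2AEC
s_3 = InvRound(s_2, k_4) = 0x632A
s_4 = InvRound(s_3, k_3) = 0x7563
s_5 = InvRound(s_4, k_2) = 0xE775
s_6 = InvRound(s_5, k_1) = 0x0CE7
s_7 = InvRound(s_6, k_0) = 0xCD0C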